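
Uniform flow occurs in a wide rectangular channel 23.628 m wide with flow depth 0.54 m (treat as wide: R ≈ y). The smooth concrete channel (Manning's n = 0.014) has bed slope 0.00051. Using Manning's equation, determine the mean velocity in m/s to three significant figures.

A = b·y = 23.628 × 0.54 = 12.76 m²
Wide channel: R ≈ y = 0.54 m
Q = (1/n)·A·R^(2/3)·S^(1/2) = (1/0.014) × 12.76 × 0.5400^(2/3) × 0.00051^(1/2) = 13.65 m³/s
V = Q/A = 13.65/12.76 = 1.070 m/s

1.07 m/s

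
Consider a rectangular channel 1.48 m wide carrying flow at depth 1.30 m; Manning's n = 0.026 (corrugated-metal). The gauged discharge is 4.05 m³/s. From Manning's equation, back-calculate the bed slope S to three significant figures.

0.00816

A = b·y = 1.48 × 1.30 = 1.924 m²
P = b + 2y = 1.48 + 2×1.30 = 4.080 m
R = A/P = 1.924/4.080 = 0.4716 m
S = (Q·n / (1·A·R^(2/3)))² = (4.05×0.026 / (1×1.924×0.6058))² = 0.008161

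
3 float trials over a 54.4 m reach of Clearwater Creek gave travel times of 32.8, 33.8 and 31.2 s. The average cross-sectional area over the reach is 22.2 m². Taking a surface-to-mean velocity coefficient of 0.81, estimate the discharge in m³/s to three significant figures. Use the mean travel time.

30.0 m³/s

t̄ = (32.8 + 33.8 + 31.2) / 3 = 32.6 s
v_surface = L / t̄ = 54.4 / 32.6 = 1.669 m/s
v_mean = 0.81 × 1.669 = 1.352 m/s
Q = A × v_mean = 22.2 × 1.352 = 30.01 m³/s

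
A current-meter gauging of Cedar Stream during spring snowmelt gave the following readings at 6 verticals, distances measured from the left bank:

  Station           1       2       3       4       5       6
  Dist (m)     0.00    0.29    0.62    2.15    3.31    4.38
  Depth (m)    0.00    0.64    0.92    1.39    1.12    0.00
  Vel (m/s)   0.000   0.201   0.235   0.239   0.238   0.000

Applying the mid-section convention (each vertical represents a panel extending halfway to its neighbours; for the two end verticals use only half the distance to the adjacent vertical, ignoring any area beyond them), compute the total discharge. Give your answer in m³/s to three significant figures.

0.985 m³/s

w_2 = (0.62 − 0.00)/2 = 0.31 m; q_2 = 0.201 × 0.64 × 0.31 = 0.03988 m³/s
w_3 = (2.15 − 0.29)/2 = 0.93 m; q_3 = 0.235 × 0.92 × 0.93 = 0.2011 m³/s
w_4 = (3.31 − 0.62)/2 = 1.345 m; q_4 = 0.239 × 1.39 × 1.345 = 0.4468 m³/s
w_5 = (4.38 − 2.15)/2 = 1.115 m; q_5 = 0.238 × 1.12 × 1.115 = 0.2972 m³/s
Stations 1, 6 contribute zero (depth or velocity is 0).
Q = Σ qᵢ = 0.9850 m³/s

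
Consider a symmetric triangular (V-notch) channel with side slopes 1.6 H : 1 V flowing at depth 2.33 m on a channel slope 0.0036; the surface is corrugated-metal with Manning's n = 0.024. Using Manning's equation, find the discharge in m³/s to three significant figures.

21.5 m³/s

A = z·y² = 1.6×2.33² = 8.686 m²
P = 2y√(1+z²) = 2×2.33×√(1+1.6²) = 8.792 m
R = A/P = 8.686/8.792 = 0.9879 m
Q = (1/n)·A·R^(2/3)·S^(1/2) = (1/0.024) × 8.686 × 0.9879^(2/3) × 0.0036^(1/2) = 21.54 m³/s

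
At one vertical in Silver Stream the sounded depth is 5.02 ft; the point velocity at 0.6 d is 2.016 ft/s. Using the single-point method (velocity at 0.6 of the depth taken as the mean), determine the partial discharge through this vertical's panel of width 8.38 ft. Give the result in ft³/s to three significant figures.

v̄ = v₀.₆ = 2.016 ft/s
q = v̄ × d × w = 2.016 × 5.02 × 8.38 = 84.81 ft³/s

84.8 ft³/s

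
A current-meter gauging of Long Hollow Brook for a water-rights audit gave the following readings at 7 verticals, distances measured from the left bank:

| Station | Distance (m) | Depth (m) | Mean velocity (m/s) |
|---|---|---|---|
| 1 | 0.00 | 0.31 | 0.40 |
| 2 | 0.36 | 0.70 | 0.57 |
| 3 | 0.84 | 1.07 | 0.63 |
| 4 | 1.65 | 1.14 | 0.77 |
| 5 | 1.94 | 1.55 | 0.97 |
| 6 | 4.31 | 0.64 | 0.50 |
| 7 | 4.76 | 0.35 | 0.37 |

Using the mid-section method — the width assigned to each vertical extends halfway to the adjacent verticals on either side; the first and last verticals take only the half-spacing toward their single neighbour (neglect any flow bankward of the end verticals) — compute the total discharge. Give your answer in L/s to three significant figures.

w_1 = (0.36 − 0.00)/2 = 0.18 m; q_1 = 0.40 × 0.31 × 0.18 = 0.02232 m³/s
w_2 = (0.84 − 0.00)/2 = 0.42 m; q_2 = 0.57 × 0.70 × 0.42 = 0.1676 m³/s
w_3 = (1.65 − 0.36)/2 = 0.645 m; q_3 = 0.63 × 1.07 × 0.645 = 0.4348 m³/s
w_4 = (1.94 − 0.84)/2 = 0.55 m; q_4 = 0.77 × 1.14 × 0.55 = 0.4828 m³/s
w_5 = (4.31 − 1.65)/2 = 1.33 m; q_5 = 0.97 × 1.55 × 1.33 = 2.000 m³/s
w_6 = (4.76 − 1.94)/2 = 1.41 m; q_6 = 0.50 × 0.64 × 1.41 = 0.4512 m³/s
w_7 = (4.76 − 4.31)/2 = 0.225 m; q_7 = 0.37 × 0.35 × 0.225 = 0.02914 m³/s
Q = Σ qᵢ = 3.587 m³/s
= 3.587 × 1000 = 3587 L/s

3590 L/s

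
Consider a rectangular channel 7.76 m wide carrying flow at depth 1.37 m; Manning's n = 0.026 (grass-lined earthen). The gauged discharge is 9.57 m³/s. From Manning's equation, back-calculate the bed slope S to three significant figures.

A = b·y = 7.76 × 1.37 = 10.63 m²
P = b + 2y = 7.76 + 2×1.37 = 10.50 m
R = A/P = 10.63/10.50 = 1.012 m
S = (Q·n / (1·A·R^(2/3)))² = (9.57×0.026 / (1×10.63×1.008))² = 0.0005388

0.000539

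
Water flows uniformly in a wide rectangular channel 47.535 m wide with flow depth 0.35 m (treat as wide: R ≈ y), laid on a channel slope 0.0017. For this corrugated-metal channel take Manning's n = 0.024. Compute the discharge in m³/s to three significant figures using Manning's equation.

14.2 m³/s

A = b·y = 47.535 × 0.35 = 16.64 m²
Wide channel: R ≈ y = 0.35 m
Q = (1/n)·A·R^(2/3)·S^(1/2) = (1/0.024) × 16.64 × 0.3500^(2/3) × 0.0017^(1/2) = 14.20 m³/s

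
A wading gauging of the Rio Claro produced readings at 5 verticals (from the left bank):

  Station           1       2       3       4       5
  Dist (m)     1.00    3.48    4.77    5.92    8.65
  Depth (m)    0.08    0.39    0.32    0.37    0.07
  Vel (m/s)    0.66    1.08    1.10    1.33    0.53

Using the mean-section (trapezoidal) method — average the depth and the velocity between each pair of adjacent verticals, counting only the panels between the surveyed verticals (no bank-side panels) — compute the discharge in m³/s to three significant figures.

2.05 m³/s

Panel 1-2: Δb = 2.48 m, d̄ = (0.08+0.39)/2 = 0.235, v̄ = (0.66+1.08)/2 = 0.87 → q = 2.48×0.235×0.87 = 0.5070 m³/s
Panel 2-3: Δb = 1.29 m, d̄ = (0.39+0.32)/2 = 0.355, v̄ = (1.08+1.10)/2 = 1.09 → q = 1.29×0.355×1.09 = 0.4992 m³/s
Panel 3-4: Δb = 1.15 m, d̄ = (0.32+0.37)/2 = 0.345, v̄ = (1.10+1.33)/2 = 1.215 → q = 1.15×0.345×1.215 = 0.4821 m³/s
Panel 4-5: Δb = 2.73 m, d̄ = (0.37+0.07)/2 = 0.22, v̄ = (1.33+0.53)/2 = 0.93 → q = 2.73×0.22×0.93 = 0.5586 m³/s
Q = Σ q = 2.047 m³/s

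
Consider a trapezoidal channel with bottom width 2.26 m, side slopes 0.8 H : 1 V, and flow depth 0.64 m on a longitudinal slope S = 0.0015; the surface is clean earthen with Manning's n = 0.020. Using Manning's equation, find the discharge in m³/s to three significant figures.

2.03 m³/s

A = (b + z·y)·y = (2.26 + 0.8×0.64)×0.64 = 1.774 m²
P = b + 2y√(1+z²) = 2.26 + 2×0.64×√(1+0.8²) = 3.899 m
R = A/P = 1.774/3.899 = 0.4550 m
Q = (1/n)·A·R^(2/3)·S^(1/2) = (1/0.020) × 1.774 × 0.4550^(2/3) × 0.0015^(1/2) = 2.032 m³/s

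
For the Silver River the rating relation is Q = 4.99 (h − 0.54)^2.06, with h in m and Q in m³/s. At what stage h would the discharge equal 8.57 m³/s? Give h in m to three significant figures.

h − h₀ = (Q/C)^(1/b) = (8.57/4.99)^(1/2.06) = 1.300 m
h = 0.54 + 1.300 = 1.840 m

1.84 m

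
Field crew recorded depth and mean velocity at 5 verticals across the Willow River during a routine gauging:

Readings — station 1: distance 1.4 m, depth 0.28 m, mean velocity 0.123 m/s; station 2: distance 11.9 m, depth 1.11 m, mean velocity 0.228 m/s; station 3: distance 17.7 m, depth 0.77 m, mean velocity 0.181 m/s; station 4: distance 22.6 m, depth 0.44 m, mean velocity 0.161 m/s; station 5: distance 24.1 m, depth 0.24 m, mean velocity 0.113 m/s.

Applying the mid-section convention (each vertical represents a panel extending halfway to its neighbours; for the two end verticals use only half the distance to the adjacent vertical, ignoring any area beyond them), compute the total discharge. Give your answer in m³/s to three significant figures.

3.24 m³/s

w_1 = (11.9 − 1.4)/2 = 5.25 m; q_1 = 0.123 × 0.28 × 5.25 = 0.1808 m³/s
w_2 = (17.7 − 1.4)/2 = 8.15 m; q_2 = 0.228 × 1.11 × 8.15 = 2.063 m³/s
w_3 = (22.6 − 11.9)/2 = 5.35 m; q_3 = 0.181 × 0.77 × 5.35 = 0.7456 m³/s
w_4 = (24.1 − 17.7)/2 = 3.2 m; q_4 = 0.161 × 0.44 × 3.2 = 0.2267 m³/s
w_5 = (24.1 − 22.6)/2 = 0.75 m; q_5 = 0.113 × 0.24 × 0.75 = 0.02034 m³/s
Q = Σ qᵢ = 3.236 m³/s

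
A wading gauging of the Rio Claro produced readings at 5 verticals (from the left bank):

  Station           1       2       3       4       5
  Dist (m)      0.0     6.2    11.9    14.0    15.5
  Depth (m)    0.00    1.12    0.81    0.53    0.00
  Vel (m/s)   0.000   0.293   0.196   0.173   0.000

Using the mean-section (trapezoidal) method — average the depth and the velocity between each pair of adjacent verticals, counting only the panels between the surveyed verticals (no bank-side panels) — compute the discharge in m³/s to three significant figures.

2.15 m³/s

Panel 1-2: Δb = 6.2 m, d̄ = (0.00+1.12)/2 = 0.56, v̄ = (0.000+0.293)/2 = 0.1465 → q = 6.2×0.56×0.1465 = 0.5086 m³/s
Panel 2-3: Δb = 5.7 m, d̄ = (1.12+0.81)/2 = 0.965, v̄ = (0.293+0.196)/2 = 0.2445 → q = 5.7×0.965×0.2445 = 1.345 m³/s
Panel 3-4: Δb = 2.1 m, d̄ = (0.81+0.53)/2 = 0.67, v̄ = (0.196+0.173)/2 = 0.1845 → q = 2.1×0.67×0.1845 = 0.2596 m³/s
Panel 4-5: Δb = 1.5 m, d̄ = (0.53+0.00)/2 = 0.265, v̄ = (0.173+0.000)/2 = 0.0865 → q = 1.5×0.265×0.0865 = 0.03438 m³/s
Q = Σ q = 2.147 m³/s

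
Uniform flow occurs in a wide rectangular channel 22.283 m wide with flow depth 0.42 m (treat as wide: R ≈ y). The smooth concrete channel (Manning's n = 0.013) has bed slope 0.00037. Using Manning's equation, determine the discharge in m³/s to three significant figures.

A = b·y = 22.283 × 0.42 = 9.359 m²
Wide channel: R ≈ y = 0.42 m
Q = (1/n)·A·R^(2/3)·S^(1/2) = (1/0.013) × 9.359 × 0.4200^(2/3) × 0.00037^(1/2) = 7.766 m³/s

7.77 m³/s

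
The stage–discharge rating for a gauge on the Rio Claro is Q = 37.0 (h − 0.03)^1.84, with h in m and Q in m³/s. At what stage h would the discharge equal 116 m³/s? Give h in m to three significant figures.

h − h₀ = (Q/C)^(1/b) = (116/37.0)^(1/1.84) = 1.861 m
h = 0.03 + 1.861 = 1.891 m

1.89 m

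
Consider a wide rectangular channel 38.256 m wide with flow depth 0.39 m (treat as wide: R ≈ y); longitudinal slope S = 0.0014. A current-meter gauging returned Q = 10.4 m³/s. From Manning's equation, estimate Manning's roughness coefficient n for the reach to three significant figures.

A = b·y = 38.256 × 0.39 = 14.92 m²
Wide channel: R ≈ y = 0.39 m
n = (1/Q)·A·R^(2/3)·S^(1/2) = (1/10.4) × 14.92 × 0.5338 × 0.03742 = 0.02865

0.0287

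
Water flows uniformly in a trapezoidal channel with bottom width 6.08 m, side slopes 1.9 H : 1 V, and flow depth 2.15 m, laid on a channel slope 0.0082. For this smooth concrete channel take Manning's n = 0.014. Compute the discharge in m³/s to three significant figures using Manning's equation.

179 m³/s

A = (b + z·y)·y = (6.08 + 1.9×2.15)×2.15 = 21.85 m²
P = b + 2y√(1+z²) = 6.08 + 2×2.15×√(1+1.9²) = 15.31 m
R = A/P = 21.85/15.31 = 1.427 m
Q = (1/n)·A·R^(2/3)·S^(1/2) = (1/0.014) × 21.85 × 1.427^(2/3) × 0.0082^(1/2) = 179.2 m³/s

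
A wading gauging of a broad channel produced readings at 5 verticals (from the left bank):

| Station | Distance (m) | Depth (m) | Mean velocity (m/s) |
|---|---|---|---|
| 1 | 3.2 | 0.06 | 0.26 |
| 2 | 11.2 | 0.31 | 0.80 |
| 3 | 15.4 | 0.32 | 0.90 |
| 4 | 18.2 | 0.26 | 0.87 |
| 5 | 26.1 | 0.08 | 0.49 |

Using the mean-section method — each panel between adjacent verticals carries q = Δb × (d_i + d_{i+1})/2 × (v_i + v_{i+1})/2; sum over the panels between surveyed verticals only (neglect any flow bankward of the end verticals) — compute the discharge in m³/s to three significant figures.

3.54 m³/s

Panel 1-2: Δb = 8 m, d̄ = (0.06+0.31)/2 = 0.185, v̄ = (0.26+0.80)/2 = 0.53 → q = 8×0.185×0.53 = 0.7844 m³/s
Panel 2-3: Δb = 4.2 m, d̄ = (0.31+0.32)/2 = 0.315, v̄ = (0.80+0.90)/2 = 0.85 → q = 4.2×0.315×0.85 = 1.125 m³/s
Panel 3-4: Δb = 2.8 m, d̄ = (0.32+0.26)/2 = 0.29, v̄ = (0.90+0.87)/2 = 0.885 → q = 2.8×0.29×0.885 = 0.7186 m³/s
Panel 4-5: Δb = 7.9 m, d̄ = (0.26+0.08)/2 = 0.17, v̄ = (0.87+0.49)/2 = 0.68 → q = 7.9×0.17×0.68 = 0.9132 m³/s
Q = Σ q = 3.541 m³/s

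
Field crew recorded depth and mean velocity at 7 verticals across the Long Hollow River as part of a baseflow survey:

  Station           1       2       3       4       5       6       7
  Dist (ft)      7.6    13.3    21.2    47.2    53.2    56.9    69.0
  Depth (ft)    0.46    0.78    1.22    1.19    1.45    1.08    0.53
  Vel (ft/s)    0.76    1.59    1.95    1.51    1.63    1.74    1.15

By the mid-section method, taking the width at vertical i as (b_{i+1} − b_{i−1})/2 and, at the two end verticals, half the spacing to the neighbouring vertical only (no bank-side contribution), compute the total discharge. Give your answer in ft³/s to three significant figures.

109 ft³/s

w_1 = (13.3 − 7.6)/2 = 2.85 ft; q_1 = 0.76 × 0.46 × 2.85 = 0.9964 ft³/s
w_2 = (21.2 − 7.6)/2 = 6.8 ft; q_2 = 1.59 × 0.78 × 6.8 = 8.433 ft³/s
w_3 = (47.2 − 13.3)/2 = 16.95 ft; q_3 = 1.95 × 1.22 × 16.95 = 40.32 ft³/s
w_4 = (53.2 − 21.2)/2 = 16 ft; q_4 = 1.51 × 1.19 × 16 = 28.75 ft³/s
w_5 = (56.9 − 47.2)/2 = 4.85 ft; q_5 = 1.63 × 1.45 × 4.85 = 11.46 ft³/s
w_6 = (69.0 − 53.2)/2 = 7.9 ft; q_6 = 1.74 × 1.08 × 7.9 = 14.85 ft³/s
w_7 = (69.0 − 56.9)/2 = 6.05 ft; q_7 = 1.15 × 0.53 × 6.05 = 3.687 ft³/s
Q = Σ qᵢ = 108.5 ft³/s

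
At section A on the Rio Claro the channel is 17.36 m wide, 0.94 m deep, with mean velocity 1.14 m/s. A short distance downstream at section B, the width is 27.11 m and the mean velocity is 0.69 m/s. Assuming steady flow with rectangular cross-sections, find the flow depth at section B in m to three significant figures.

Q = A₁V₁ = (17.36×0.94) × 1.14 = 18.60 m³/s
d₂ = Q/(b₂ V₂) = 18.60/(27.11×0.69) = 0.9945 m

0.994 m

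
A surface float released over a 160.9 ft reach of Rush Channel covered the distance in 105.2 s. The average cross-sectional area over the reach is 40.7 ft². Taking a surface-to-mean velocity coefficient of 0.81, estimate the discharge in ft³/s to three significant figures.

50.4 ft³/s

v_surface = L / t̄ = 160.9 / 105.2 = 1.529 ft/s
v_mean = 0.81 × 1.529 = 1.239 ft/s
Q = A × v_mean = 40.7 × 1.239 = 50.42 ft³/s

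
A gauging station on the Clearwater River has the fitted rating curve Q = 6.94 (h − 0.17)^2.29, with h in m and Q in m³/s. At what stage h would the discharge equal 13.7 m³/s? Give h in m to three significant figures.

h − h₀ = (Q/C)^(1/b) = (13.7/6.94)^(1/2.29) = 1.346 m
h = 0.17 + 1.346 = 1.516 m

1.52 m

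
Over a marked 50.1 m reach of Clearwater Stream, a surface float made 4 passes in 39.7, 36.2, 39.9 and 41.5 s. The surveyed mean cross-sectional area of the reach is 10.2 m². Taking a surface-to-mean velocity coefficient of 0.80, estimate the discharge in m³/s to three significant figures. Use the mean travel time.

10.4 m³/s

t̄ = (39.7 + 36.2 + 39.9 + 41.5) / 4 = 39.325 s
v_surface = L / t̄ = 50.1 / 39.325 = 1.274 m/s
v_mean = 0.80 × 1.274 = 1.019 m/s
Q = A × v_mean = 10.2 × 1.019 = 10.40 m³/s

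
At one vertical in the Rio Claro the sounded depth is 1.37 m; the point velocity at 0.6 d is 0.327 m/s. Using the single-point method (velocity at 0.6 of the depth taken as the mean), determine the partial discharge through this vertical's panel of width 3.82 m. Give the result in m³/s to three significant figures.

v̄ = v₀.₆ = 0.327 m/s
q = v̄ × d × w = 0.3270 × 1.37 × 3.82 = 1.711 m³/s

1.71 m³/s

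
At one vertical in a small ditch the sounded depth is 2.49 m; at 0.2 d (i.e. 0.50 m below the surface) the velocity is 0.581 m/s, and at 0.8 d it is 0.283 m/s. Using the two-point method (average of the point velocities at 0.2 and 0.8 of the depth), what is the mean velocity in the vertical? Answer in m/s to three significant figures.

v̄ = (0.581 + 0.283) / 2 = 0.4320 m/s

0.432 m/s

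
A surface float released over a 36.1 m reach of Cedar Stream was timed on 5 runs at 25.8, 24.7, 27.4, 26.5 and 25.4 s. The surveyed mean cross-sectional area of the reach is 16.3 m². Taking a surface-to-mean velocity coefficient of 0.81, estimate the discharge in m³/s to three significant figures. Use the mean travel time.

18.4 m³/s

t̄ = (25.8 + 24.7 + 27.4 + 26.5 + 25.4) / 5 = 25.96 s
v_surface = L / t̄ = 36.1 / 25.96 = 1.391 m/s
v_mean = 0.81 × 1.391 = 1.126 m/s
Q = A × v_mean = 16.3 × 1.126 = 18.36 m³/s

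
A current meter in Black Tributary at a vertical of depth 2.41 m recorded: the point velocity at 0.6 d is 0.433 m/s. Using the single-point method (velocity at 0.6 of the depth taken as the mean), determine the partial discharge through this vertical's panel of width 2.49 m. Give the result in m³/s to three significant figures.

v̄ = v₀.₆ = 0.433 m/s
q = v̄ × d × w = 0.4330 × 2.41 × 2.49 = 2.598 m³/s

2.60 m³/s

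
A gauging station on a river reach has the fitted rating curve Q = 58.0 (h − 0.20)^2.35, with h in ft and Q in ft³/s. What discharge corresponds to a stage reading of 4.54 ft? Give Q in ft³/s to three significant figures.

1830 ft³/s

Q = 58.0 × (4.54 − 0.20)^2.35 = 58.0 × 4.34^2.35 = 1826 ft³/s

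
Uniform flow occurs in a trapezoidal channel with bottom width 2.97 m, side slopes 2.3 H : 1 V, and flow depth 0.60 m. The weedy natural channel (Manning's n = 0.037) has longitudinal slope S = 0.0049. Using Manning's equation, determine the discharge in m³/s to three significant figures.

A = (b + z·y)·y = (2.97 + 2.3×0.60)×0.60 = 2.610 m²
P = b + 2y√(1+z²) = 2.97 + 2×0.60×√(1+2.3²) = 5.980 m
R = A/P = 2.610/5.980 = 0.4365 m
Q = (1/n)·A·R^(2/3)·S^(1/2) = (1/0.037) × 2.610 × 0.4365^(2/3) × 0.0049^(1/2) = 2.841 m³/s

2.84 m³/s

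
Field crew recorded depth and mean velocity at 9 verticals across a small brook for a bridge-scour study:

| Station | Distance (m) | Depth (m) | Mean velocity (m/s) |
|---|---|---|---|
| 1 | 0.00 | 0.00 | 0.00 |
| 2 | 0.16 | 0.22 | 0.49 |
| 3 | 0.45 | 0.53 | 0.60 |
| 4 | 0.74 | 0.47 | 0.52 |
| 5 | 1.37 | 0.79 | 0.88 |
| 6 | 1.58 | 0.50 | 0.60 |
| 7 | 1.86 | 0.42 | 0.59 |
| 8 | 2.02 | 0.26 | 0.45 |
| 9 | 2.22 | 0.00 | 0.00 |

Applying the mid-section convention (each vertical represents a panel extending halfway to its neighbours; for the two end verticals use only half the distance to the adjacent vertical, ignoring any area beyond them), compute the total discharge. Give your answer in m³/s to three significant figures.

w_2 = (0.45 − 0.00)/2 = 0.225 m; q_2 = 0.49 × 0.22 × 0.225 = 0.02426 m³/s
w_3 = (0.74 − 0.16)/2 = 0.29 m; q_3 = 0.60 × 0.53 × 0.29 = 0.09222 m³/s
w_4 = (1.37 − 0.45)/2 = 0.46 m; q_4 = 0.52 × 0.47 × 0.46 = 0.1124 m³/s
w_5 = (1.58 − 0.74)/2 = 0.42 m; q_5 = 0.88 × 0.79 × 0.42 = 0.2920 m³/s
w_6 = (1.86 − 1.37)/2 = 0.245 m; q_6 = 0.60 × 0.50 × 0.245 = 0.07350 m³/s
w_7 = (2.02 − 1.58)/2 = 0.22 m; q_7 = 0.59 × 0.42 × 0.22 = 0.05452 m³/s
w_8 = (2.22 − 1.86)/2 = 0.18 m; q_8 = 0.45 × 0.26 × 0.18 = 0.02106 m³/s
Stations 1, 9 contribute zero (depth or velocity is 0).
Q = Σ qᵢ = 0.6700 m³/s

0.670 m³/s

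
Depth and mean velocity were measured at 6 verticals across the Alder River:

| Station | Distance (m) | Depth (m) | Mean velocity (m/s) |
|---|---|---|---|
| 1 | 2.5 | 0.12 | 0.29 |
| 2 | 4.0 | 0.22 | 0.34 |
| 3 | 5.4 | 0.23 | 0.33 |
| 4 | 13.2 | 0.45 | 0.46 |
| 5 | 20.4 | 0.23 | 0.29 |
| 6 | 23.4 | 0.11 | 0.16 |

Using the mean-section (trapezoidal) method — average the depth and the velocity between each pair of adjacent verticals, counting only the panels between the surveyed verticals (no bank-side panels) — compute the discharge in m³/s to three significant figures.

2.27 m³/s

Panel 1-2: Δb = 1.5 m, d̄ = (0.12+0.22)/2 = 0.17, v̄ = (0.29+0.34)/2 = 0.315 → q = 1.5×0.17×0.315 = 0.08033 m³/s
Panel 2-3: Δb = 1.4 m, d̄ = (0.22+0.23)/2 = 0.225, v̄ = (0.34+0.33)/2 = 0.335 → q = 1.4×0.225×0.335 = 0.1055 m³/s
Panel 3-4: Δb = 7.8 m, d̄ = (0.23+0.45)/2 = 0.34, v̄ = (0.33+0.46)/2 = 0.395 → q = 7.8×0.34×0.395 = 1.048 m³/s
Panel 4-5: Δb = 7.2 m, d̄ = (0.45+0.23)/2 = 0.34, v̄ = (0.46+0.29)/2 = 0.375 → q = 7.2×0.34×0.375 = 0.9180 m³/s
Panel 5-6: Δb = 3 m, d̄ = (0.23+0.11)/2 = 0.17, v̄ = (0.29+0.16)/2 = 0.225 → q = 3×0.17×0.225 = 0.1148 m³/s
Q = Σ q = 2.266 m³/s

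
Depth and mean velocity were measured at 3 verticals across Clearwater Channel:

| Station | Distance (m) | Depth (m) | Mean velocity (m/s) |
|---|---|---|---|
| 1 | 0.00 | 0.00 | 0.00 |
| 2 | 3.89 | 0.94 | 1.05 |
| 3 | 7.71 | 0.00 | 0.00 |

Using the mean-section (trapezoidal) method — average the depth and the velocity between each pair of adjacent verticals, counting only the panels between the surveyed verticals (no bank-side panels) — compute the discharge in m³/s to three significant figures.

Panel 1-2: Δb = 3.89 m, d̄ = (0.00+0.94)/2 = 0.47, v̄ = (0.00+1.05)/2 = 0.525 → q = 3.89×0.47×0.525 = 0.9599 m³/s
Panel 2-3: Δb = 3.82 m, d̄ = (0.94+0.00)/2 = 0.47, v̄ = (1.05+0.00)/2 = 0.525 → q = 3.82×0.47×0.525 = 0.9426 m³/s
Q = Σ q = 1.902 m³/s

1.90 m³/s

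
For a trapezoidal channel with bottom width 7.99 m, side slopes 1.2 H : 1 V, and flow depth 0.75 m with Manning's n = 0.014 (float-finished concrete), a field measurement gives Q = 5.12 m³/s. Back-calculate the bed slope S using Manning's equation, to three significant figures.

A = (b + z·y)·y = (7.99 + 1.2×0.75)×0.75 = 6.668 m²
P = b + 2y√(1+z²) = 7.99 + 2×0.75×√(1+1.2²) = 10.33 m
R = A/P = 6.668/10.33 = 0.6453 m
S = (Q·n / (1·A·R^(2/3)))² = (5.12×0.014 / (1×6.668×0.7467))² = 0.0002073

0.000207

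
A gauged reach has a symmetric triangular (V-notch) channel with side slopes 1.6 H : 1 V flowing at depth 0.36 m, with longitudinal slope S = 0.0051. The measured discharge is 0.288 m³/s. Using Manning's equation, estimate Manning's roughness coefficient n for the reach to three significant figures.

0.0147

A = z·y² = 1.6×0.36² = 0.2074 m²
P = 2y√(1+z²) = 2×0.36×√(1+1.6²) = 1.358 m
R = A/P = 0.2074/1.358 = 0.1526 m
n = (1/Q)·A·R^(2/3)·S^(1/2) = (1/0.288) × 0.2074 × 0.2856 × 0.07141 = 0.01469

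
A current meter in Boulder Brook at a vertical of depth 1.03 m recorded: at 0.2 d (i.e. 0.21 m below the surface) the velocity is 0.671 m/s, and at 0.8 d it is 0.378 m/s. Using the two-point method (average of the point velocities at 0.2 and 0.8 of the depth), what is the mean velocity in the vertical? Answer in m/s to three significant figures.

v̄ = (0.671 + 0.378) / 2 = 0.5245 m/s

0.525 m/s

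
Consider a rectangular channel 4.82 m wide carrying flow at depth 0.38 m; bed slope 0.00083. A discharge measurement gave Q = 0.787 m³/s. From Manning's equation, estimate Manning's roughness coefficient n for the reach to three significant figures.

0.0319

A = b·y = 4.82 × 0.38 = 1.832 m²
P = b + 2y = 4.82 + 2×0.38 = 5.580 m
R = A/P = 1.832/5.580 = 0.3282 m
n = (1/Q)·A·R^(2/3)·S^(1/2) = (1/0.787) × 1.832 × 0.4758 × 0.02881 = 0.03191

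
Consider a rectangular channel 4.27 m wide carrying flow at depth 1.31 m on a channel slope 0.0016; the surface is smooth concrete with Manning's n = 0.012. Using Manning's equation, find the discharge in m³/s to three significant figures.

A = b·y = 4.27 × 1.31 = 5.594 m²
P = b + 2y = 4.27 + 2×1.31 = 6.890 m
R = A/P = 5.594/6.890 = 0.8119 m
Q = (1/n)·A·R^(2/3)·S^(1/2) = (1/0.012) × 5.594 × 0.8119^(2/3) × 0.0016^(1/2) = 16.23 m³/s

16.2 m³/s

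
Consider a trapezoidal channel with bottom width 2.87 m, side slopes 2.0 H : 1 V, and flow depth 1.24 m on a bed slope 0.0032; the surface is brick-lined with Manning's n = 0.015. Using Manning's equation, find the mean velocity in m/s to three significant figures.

A = (b + z·y)·y = (2.87 + 2.0×1.24)×1.24 = 6.634 m²
P = b + 2y√(1+z²) = 2.87 + 2×1.24×√(1+2.0²) = 8.415 m
R = A/P = 6.634/8.415 = 0.7883 m
Q = (1/n)·A·R^(2/3)·S^(1/2) = (1/0.015) × 6.634 × 0.7883^(2/3) × 0.0032^(1/2) = 21.35 m³/s
V = Q/A = 21.35/6.634 = 3.218 m/s

3.22 m/s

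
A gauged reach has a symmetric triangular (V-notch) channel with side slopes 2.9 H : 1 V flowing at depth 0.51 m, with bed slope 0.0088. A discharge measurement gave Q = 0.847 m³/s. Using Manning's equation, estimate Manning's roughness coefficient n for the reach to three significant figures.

0.0324

A = z·y² = 2.9×0.51² = 0.7543 m²
P = 2y√(1+z²) = 2×0.51×√(1+2.9²) = 3.129 m
R = A/P = 0.7543/3.129 = 0.2411 m
n = (1/Q)·A·R^(2/3)·S^(1/2) = (1/0.847) × 0.7543 × 0.3873 × 0.09381 = 0.03236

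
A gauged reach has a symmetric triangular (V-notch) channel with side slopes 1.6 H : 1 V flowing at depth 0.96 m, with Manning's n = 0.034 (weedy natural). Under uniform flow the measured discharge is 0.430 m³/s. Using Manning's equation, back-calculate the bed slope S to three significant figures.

0.000326

A = z·y² = 1.6×0.96² = 1.475 m²
P = 2y√(1+z²) = 2×0.96×√(1+1.6²) = 3.623 m
R = A/P = 1.475/3.623 = 0.4070 m
S = (Q·n / (1·A·R^(2/3)))² = (0.430×0.034 / (1×1.475×0.5492))² = 0.0003259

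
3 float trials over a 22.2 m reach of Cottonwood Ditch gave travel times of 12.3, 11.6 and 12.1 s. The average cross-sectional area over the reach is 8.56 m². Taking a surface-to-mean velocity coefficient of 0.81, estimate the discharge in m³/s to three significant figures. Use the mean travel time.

t̄ = (12.3 + 11.6 + 12.1) / 3 = 12 s
v_surface = L / t̄ = 22.2 / 12 = 1.850 m/s
v_mean = 0.81 × 1.850 = 1.499 m/s
Q = A × v_mean = 8.56 × 1.499 = 12.83 m³/s

12.8 m³/s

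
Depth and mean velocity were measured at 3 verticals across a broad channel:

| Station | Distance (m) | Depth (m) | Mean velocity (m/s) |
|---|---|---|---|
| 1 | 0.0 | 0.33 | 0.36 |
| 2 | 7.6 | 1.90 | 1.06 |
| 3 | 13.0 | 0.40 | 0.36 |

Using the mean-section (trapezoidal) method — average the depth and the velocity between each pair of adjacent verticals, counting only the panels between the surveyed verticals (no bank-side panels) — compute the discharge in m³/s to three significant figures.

Panel 1-2: Δb = 7.6 m, d̄ = (0.33+1.90)/2 = 1.115, v̄ = (0.36+1.06)/2 = 0.71 → q = 7.6×1.115×0.71 = 6.017 m³/s
Panel 2-3: Δb = 5.4 m, d̄ = (1.90+0.40)/2 = 1.15, v̄ = (1.06+0.36)/2 = 0.71 → q = 5.4×1.15×0.71 = 4.409 m³/s
Q = Σ q = 10.43 m³/s

10.4 m³/s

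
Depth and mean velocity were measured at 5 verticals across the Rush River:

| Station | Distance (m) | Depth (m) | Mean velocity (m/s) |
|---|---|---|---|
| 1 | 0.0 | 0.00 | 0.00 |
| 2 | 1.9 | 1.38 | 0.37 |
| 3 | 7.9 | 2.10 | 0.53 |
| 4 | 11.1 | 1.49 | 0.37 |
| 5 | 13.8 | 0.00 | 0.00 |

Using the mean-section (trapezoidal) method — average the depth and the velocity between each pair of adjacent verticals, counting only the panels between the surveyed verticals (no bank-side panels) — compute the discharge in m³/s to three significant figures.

7.90 m³/s

Panel 1-2: Δb = 1.9 m, d̄ = (0.00+1.38)/2 = 0.69, v̄ = (0.00+0.37)/2 = 0.185 → q = 1.9×0.69×0.185 = 0.2425 m³/s
Panel 2-3: Δb = 6 m, d̄ = (1.38+2.10)/2 = 1.74, v̄ = (0.37+0.53)/2 = 0.45 → q = 6×1.74×0.45 = 4.698 m³/s
Panel 3-4: Δb = 3.2 m, d̄ = (2.10+1.49)/2 = 1.795, v̄ = (0.53+0.37)/2 = 0.45 → q = 3.2×1.795×0.45 = 2.585 m³/s
Panel 4-5: Δb = 2.7 m, d̄ = (1.49+0.00)/2 = 0.745, v̄ = (0.37+0.00)/2 = 0.185 → q = 2.7×0.745×0.185 = 0.3721 m³/s
Q = Σ q = 7.897 m³/s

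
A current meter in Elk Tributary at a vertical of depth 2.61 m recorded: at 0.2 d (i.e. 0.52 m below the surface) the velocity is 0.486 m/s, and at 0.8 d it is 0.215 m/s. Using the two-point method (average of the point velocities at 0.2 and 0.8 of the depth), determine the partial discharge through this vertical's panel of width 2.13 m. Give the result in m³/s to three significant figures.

v̄ = (0.486 + 0.215) / 2 = 0.3505 m/s
q = v̄ × d × w = 0.3505 × 2.61 × 2.13 = 1.949 m³/s

1.95 m³/s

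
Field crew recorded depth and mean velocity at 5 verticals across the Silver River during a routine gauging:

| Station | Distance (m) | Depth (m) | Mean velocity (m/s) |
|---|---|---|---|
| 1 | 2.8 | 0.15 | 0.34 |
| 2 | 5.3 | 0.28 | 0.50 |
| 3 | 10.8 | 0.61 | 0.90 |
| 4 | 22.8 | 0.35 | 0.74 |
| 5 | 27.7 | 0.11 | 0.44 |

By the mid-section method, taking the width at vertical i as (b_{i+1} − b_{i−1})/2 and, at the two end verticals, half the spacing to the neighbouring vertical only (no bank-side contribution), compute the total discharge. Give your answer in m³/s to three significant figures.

7.73 m³/s

w_1 = (5.3 − 2.8)/2 = 1.25 m; q_1 = 0.34 × 0.15 × 1.25 = 0.06375 m³/s
w_2 = (10.8 − 2.8)/2 = 4 m; q_2 = 0.50 × 0.28 × 4 = 0.5600 m³/s
w_3 = (22.8 − 5.3)/2 = 8.75 m; q_3 = 0.90 × 0.61 × 8.75 = 4.804 m³/s
w_4 = (27.7 − 10.8)/2 = 8.45 m; q_4 = 0.74 × 0.35 × 8.45 = 2.189 m³/s
w_5 = (27.7 − 22.8)/2 = 2.45 m; q_5 = 0.44 × 0.11 × 2.45 = 0.1186 m³/s
Q = Σ qᵢ = 7.735 m³/s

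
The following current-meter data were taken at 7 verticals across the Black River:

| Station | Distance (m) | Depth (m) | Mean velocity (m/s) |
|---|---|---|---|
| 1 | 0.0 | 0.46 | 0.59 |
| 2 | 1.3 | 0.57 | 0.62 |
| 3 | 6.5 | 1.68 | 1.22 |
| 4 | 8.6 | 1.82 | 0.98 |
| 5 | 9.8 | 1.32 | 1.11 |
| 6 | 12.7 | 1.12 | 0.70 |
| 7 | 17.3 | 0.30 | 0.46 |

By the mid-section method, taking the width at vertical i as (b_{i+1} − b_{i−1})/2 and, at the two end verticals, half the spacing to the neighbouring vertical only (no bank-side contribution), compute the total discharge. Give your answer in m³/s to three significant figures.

18.0 m³/s

w_1 = (1.3 − 0.0)/2 = 0.65 m; q_1 = 0.59 × 0.46 × 0.65 = 0.1764 m³/s
w_2 = (6.5 − 0.0)/2 = 3.25 m; q_2 = 0.62 × 0.57 × 3.25 = 1.149 m³/s
w_3 = (8.6 − 1.3)/2 = 3.65 m; q_3 = 1.22 × 1.68 × 3.65 = 7.481 m³/s
w_4 = (9.8 − 6.5)/2 = 1.65 m; q_4 = 0.98 × 1.82 × 1.65 = 2.943 m³/s
w_5 = (12.7 − 8.6)/2 = 2.05 m; q_5 = 1.11 × 1.32 × 2.05 = 3.004 m³/s
w_6 = (17.3 − 9.8)/2 = 3.75 m; q_6 = 0.70 × 1.12 × 3.75 = 2.940 m³/s
w_7 = (17.3 − 12.7)/2 = 2.3 m; q_7 = 0.46 × 0.30 × 2.3 = 0.3174 m³/s
Q = Σ qᵢ = 18.01 m³/s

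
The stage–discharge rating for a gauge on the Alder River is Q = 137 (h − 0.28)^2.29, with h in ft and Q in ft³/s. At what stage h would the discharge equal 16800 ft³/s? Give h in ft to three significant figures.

8.45 ft

h − h₀ = (Q/C)^(1/b) = (16800/137)^(1/2.29) = 8.167 ft
h = 0.28 + 8.167 = 8.447 ft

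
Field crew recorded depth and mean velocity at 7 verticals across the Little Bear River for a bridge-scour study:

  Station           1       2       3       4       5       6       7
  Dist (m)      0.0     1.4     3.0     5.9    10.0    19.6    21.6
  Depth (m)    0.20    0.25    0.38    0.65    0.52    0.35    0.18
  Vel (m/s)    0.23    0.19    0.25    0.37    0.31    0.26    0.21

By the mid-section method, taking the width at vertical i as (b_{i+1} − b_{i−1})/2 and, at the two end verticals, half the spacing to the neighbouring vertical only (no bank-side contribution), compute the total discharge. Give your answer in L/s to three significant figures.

2830 L/s

w_1 = (1.4 − 0.0)/2 = 0.7 m; q_1 = 0.23 × 0.20 × 0.7 = 0.03220 m³/s
w_2 = (3.0 − 0.0)/2 = 1.5 m; q_2 = 0.19 × 0.25 × 1.5 = 0.07125 m³/s
w_3 = (5.9 − 1.4)/2 = 2.25 m; q_3 = 0.25 × 0.38 × 2.25 = 0.2138 m³/s
w_4 = (10.0 − 3.0)/2 = 3.5 m; q_4 = 0.37 × 0.65 × 3.5 = 0.8418 m³/s
w_5 = (19.6 − 5.9)/2 = 6.85 m; q_5 = 0.31 × 0.52 × 6.85 = 1.104 m³/s
w_6 = (21.6 − 10.0)/2 = 5.8 m; q_6 = 0.26 × 0.35 × 5.8 = 0.5278 m³/s
w_7 = (21.6 − 19.6)/2 = 1 m; q_7 = 0.21 × 0.18 × 1 = 0.03780 m³/s
Q = Σ qᵢ = 2.829 m³/s
= 2.829 × 1000 = 2829 L/s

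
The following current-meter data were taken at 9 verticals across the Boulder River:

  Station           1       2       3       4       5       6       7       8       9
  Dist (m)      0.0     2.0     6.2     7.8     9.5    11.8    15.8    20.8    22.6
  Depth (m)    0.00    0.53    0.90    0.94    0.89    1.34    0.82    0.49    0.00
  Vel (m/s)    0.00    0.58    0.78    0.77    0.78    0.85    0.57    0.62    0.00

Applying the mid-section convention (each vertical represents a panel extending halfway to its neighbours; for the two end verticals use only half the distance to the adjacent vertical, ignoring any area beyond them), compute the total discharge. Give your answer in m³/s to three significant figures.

12.3 m³/s

w_2 = (6.2 − 0.0)/2 = 3.1 m; q_2 = 0.58 × 0.53 × 3.1 = 0.9529 m³/s
w_3 = (7.8 − 2.0)/2 = 2.9 m; q_3 = 0.78 × 0.90 × 2.9 = 2.036 m³/s
w_4 = (9.5 − 6.2)/2 = 1.65 m; q_4 = 0.77 × 0.94 × 1.65 = 1.194 m³/s
w_5 = (11.8 − 7.8)/2 = 2 m; q_5 = 0.78 × 0.89 × 2 = 1.388 m³/s
w_6 = (15.8 − 9.5)/2 = 3.15 m; q_6 = 0.85 × 1.34 × 3.15 = 3.588 m³/s
w_7 = (20.8 − 11.8)/2 = 4.5 m; q_7 = 0.57 × 0.82 × 4.5 = 2.103 m³/s
w_8 = (22.6 − 15.8)/2 = 3.4 m; q_8 = 0.62 × 0.49 × 3.4 = 1.033 m³/s
Stations 1, 9 contribute zero (depth or velocity is 0).
Q = Σ qᵢ = 12.30 m³/s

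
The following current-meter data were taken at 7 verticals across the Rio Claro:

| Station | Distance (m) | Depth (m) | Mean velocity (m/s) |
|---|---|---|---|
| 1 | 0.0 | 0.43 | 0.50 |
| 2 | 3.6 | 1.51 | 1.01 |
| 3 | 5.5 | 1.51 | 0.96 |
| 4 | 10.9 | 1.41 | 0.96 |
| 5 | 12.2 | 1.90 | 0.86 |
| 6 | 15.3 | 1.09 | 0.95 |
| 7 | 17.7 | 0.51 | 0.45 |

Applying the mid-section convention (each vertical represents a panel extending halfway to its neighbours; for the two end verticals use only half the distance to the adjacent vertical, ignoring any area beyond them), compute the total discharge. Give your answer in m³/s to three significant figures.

21.1 m³/s

w_1 = (3.6 − 0.0)/2 = 1.8 m; q_1 = 0.50 × 0.43 × 1.8 = 0.3870 m³/s
w_2 = (5.5 − 0.0)/2 = 2.75 m; q_2 = 1.01 × 1.51 × 2.75 = 4.194 m³/s
w_3 = (10.9 − 3.6)/2 = 3.65 m; q_3 = 0.96 × 1.51 × 3.65 = 5.291 m³/s
w_4 = (12.2 − 5.5)/2 = 3.35 m; q_4 = 0.96 × 1.41 × 3.35 = 4.535 m³/s
w_5 = (15.3 − 10.9)/2 = 2.2 m; q_5 = 0.86 × 1.90 × 2.2 = 3.595 m³/s
w_6 = (17.7 − 12.2)/2 = 2.75 m; q_6 = 0.95 × 1.09 × 2.75 = 2.848 m³/s
w_7 = (17.7 − 15.3)/2 = 1.2 m; q_7 = 0.45 × 0.51 × 1.2 = 0.2754 m³/s
Q = Σ qᵢ = 21.12 m³/s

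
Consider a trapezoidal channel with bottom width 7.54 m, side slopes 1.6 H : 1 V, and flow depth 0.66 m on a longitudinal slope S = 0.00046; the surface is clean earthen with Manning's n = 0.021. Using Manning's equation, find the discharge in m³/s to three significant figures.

3.96 m³/s

A = (b + z·y)·y = (7.54 + 1.6×0.66)×0.66 = 5.673 m²
P = b + 2y√(1+z²) = 7.54 + 2×0.66×√(1+1.6²) = 10.03 m
R = A/P = 5.673/10.03 = 0.5656 m
Q = (1/n)·A·R^(2/3)·S^(1/2) = (1/0.021) × 5.673 × 0.5656^(2/3) × 0.00046^(1/2) = 3.963 m³/s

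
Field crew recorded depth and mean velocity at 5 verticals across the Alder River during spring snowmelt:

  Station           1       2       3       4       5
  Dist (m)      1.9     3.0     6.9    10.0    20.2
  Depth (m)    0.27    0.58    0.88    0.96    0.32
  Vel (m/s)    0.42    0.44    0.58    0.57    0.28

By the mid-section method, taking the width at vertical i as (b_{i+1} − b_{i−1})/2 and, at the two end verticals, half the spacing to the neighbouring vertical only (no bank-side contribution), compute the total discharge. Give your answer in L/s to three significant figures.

6580 L/s

w_1 = (3.0 − 1.9)/2 = 0.55 m; q_1 = 0.42 × 0.27 × 0.55 = 0.06237 m³/s
w_2 = (6.9 − 1.9)/2 = 2.5 m; q_2 = 0.44 × 0.58 × 2.5 = 0.6380 m³/s
w_3 = (10.0 − 3.0)/2 = 3.5 m; q_3 = 0.58 × 0.88 × 3.5 = 1.786 m³/s
w_4 = (20.2 − 6.9)/2 = 6.65 m; q_4 = 0.57 × 0.96 × 6.65 = 3.639 m³/s
w_5 = (20.2 − 10.0)/2 = 5.1 m; q_5 = 0.28 × 0.32 × 5.1 = 0.4570 m³/s
Q = Σ qᵢ = 6.583 m³/s
= 6.583 × 1000 = 6583 L/s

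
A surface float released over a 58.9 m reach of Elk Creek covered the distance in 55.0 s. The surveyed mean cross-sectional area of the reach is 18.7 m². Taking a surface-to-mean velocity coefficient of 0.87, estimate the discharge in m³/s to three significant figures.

17.4 m³/s

v_surface = L / t̄ = 58.9 / 55 = 1.071 m/s
v_mean = 0.87 × 1.071 = 0.9317 m/s
Q = A × v_mean = 18.7 × 0.9317 = 17.42 m³/s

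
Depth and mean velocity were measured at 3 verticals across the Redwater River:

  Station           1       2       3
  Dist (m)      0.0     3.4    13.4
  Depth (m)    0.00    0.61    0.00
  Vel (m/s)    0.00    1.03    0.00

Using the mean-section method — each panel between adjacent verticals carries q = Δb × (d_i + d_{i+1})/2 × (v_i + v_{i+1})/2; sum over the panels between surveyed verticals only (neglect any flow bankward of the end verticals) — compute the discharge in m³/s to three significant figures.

Panel 1-2: Δb = 3.4 m, d̄ = (0.00+0.61)/2 = 0.305, v̄ = (0.00+1.03)/2 = 0.515 → q = 3.4×0.305×0.515 = 0.5341 m³/s
Panel 2-3: Δb = 10 m, d̄ = (0.61+0.00)/2 = 0.305, v̄ = (1.03+0.00)/2 = 0.515 → q = 10×0.305×0.515 = 1.571 m³/s
Q = Σ q = 2.105 m³/s

2.10 m³/s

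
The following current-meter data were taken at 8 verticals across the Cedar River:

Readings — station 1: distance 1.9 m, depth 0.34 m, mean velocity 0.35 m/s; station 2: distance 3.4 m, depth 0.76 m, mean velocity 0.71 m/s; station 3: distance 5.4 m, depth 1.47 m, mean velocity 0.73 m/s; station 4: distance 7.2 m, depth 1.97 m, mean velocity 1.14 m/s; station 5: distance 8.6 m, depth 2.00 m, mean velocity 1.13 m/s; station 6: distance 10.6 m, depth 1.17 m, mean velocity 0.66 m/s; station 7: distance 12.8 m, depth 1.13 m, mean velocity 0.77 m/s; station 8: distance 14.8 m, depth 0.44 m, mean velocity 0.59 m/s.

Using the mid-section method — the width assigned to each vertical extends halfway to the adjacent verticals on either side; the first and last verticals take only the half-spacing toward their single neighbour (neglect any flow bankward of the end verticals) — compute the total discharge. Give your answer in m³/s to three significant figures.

14.2 m³/s

w_1 = (3.4 − 1.9)/2 = 0.75 m; q_1 = 0.35 × 0.34 × 0.75 = 0.08925 m³/s
w_2 = (5.4 − 1.9)/2 = 1.75 m; q_2 = 0.71 × 0.76 × 1.75 = 0.9443 m³/s
w_3 = (7.2 − 3.4)/2 = 1.9 m; q_3 = 0.73 × 1.47 × 1.9 = 2.039 m³/s
w_4 = (8.6 − 5.4)/2 = 1.6 m; q_4 = 1.14 × 1.97 × 1.6 = 3.593 m³/s
w_5 = (10.6 − 7.2)/2 = 1.7 m; q_5 = 1.13 × 2.00 × 1.7 = 3.842 m³/s
w_6 = (12.8 − 8.6)/2 = 2.1 m; q_6 = 0.66 × 1.17 × 2.1 = 1.622 m³/s
w_7 = (14.8 − 10.6)/2 = 2.1 m; q_7 = 0.77 × 1.13 × 2.1 = 1.827 m³/s
w_8 = (14.8 − 12.8)/2 = 1 m; q_8 = 0.59 × 0.44 × 1 = 0.2596 m³/s
Q = Σ qᵢ = 14.22 m³/s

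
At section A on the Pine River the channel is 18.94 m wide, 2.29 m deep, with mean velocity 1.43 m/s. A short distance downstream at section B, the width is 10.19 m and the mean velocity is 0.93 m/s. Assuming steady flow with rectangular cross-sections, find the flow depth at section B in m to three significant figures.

6.54 m

Q = A₁V₁ = (18.94×2.29) × 1.43 = 62.02 m³/s
d₂ = Q/(b₂ V₂) = 62.02/(10.19×0.93) = 6.545 m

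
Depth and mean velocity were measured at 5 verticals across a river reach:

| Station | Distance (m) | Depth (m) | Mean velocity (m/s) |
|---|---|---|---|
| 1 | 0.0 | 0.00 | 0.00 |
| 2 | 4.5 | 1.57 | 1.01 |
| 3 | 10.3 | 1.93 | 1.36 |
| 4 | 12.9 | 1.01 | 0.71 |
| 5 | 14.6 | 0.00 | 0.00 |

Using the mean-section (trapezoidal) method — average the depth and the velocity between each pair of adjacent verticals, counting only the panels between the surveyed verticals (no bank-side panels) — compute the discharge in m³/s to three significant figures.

Panel 1-2: Δb = 4.5 m, d̄ = (0.00+1.57)/2 = 0.785, v̄ = (0.00+1.01)/2 = 0.505 → q = 4.5×0.785×0.505 = 1.784 m³/s
Panel 2-3: Δb = 5.8 m, d̄ = (1.57+1.93)/2 = 1.75, v̄ = (1.01+1.36)/2 = 1.185 → q = 5.8×1.75×1.185 = 12.03 m³/s
Panel 3-4: Δb = 2.6 m, d̄ = (1.93+1.01)/2 = 1.47, v̄ = (1.36+0.71)/2 = 1.035 → q = 2.6×1.47×1.035 = 3.956 m³/s
Panel 4-5: Δb = 1.7 m, d̄ = (1.01+0.00)/2 = 0.505, v̄ = (0.71+0.00)/2 = 0.355 → q = 1.7×0.505×0.355 = 0.3048 m³/s
Q = Σ q = 18.07 m³/s

18.1 m³/s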